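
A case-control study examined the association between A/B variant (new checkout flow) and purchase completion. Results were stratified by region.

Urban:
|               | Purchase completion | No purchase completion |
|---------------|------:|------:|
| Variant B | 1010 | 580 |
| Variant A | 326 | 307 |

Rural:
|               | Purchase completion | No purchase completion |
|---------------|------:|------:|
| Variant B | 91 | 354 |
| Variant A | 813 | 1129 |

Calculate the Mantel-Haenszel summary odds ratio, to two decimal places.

OR_MH = Σ(aᵢdᵢ/nᵢ) / Σ(bᵢcᵢ/nᵢ), where nᵢ is the stratum total.
Stratum 1 (Urban): n = 2223; a·d/n = 1010·307/2223 = 139.4827; b·c/n = 580·326/2223 = 85.0562
Stratum 2 (Rural): n = 2387; a·d/n = 91·1129/2387 = 43.0411; b·c/n = 354·813/2387 = 120.5706
OR_MH = (139.4827 + 43.0411) / (85.0562 + 120.5706) = 182.5237 / 205.6268 = 0.88765

0.89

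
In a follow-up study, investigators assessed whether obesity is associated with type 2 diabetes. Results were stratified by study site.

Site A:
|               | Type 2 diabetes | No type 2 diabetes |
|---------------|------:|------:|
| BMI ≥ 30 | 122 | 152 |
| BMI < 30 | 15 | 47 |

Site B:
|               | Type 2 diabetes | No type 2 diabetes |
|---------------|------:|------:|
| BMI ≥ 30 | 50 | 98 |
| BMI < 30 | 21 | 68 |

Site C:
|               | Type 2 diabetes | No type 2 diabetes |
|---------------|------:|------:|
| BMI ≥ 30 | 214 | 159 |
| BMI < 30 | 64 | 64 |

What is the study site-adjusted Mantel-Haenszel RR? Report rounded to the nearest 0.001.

1.315

RR_MH = Σ(aᵢ·n₀ᵢ/nᵢ) / Σ(cᵢ·n₁ᵢ/nᵢ), with n₁ᵢ = aᵢ+bᵢ (exposed), n₀ᵢ = cᵢ+dᵢ (unexposed), nᵢ = n₁ᵢ+n₀ᵢ.
Stratum 1 (Site A): n₁ = 274, n₀ = 62, n = 336; a·n₀/n = 122·62/336 = 22.5119; c·n₁/n = 15·274/336 = 12.2321
Stratum 2 (Site B): n₁ = 148, n₀ = 89, n = 237; a·n₀/n = 50·89/237 = 18.7764; c·n₁/n = 21·148/237 = 13.1139
Stratum 3 (Site C): n₁ = 373, n₀ = 128, n = 501; a·n₀/n = 214·128/501 = 54.6747; c·n₁/n = 64·373/501 = 47.6487
RR_MH = (22.5119 + 18.7764 + 54.6747) / (12.2321 + 13.1139 + 47.6487) = 95.9629 / 72.9948 = 1.31465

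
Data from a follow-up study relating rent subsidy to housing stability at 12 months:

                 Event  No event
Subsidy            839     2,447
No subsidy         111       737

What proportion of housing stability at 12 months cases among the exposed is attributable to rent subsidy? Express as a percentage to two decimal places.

Cells: a = 839, b = 2447, c = 111, d = 737.
Risk in exposed = 839/3286 = 0.25533; risk in unexposed = 111/848 = 0.13090.
RR = 0.25533/0.13090 = 1.95060
AR% = (RR − 1)/RR × 100 = (1.95060 − 1)/1.95060 × 100 = 48.7336%

48.73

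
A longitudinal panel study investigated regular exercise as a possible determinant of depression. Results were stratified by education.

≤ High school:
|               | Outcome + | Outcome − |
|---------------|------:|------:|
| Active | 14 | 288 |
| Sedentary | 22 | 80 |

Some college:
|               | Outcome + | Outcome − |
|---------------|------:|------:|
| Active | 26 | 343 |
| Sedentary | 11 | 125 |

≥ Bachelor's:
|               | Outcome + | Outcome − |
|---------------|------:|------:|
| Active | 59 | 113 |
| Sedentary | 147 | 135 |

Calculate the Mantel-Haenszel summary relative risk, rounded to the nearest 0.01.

0.59

RR_MH = Σ(aᵢ·n₀ᵢ/nᵢ) / Σ(cᵢ·n₁ᵢ/nᵢ), with n₁ᵢ = aᵢ+bᵢ (exposed), n₀ᵢ = cᵢ+dᵢ (unexposed), nᵢ = n₁ᵢ+n₀ᵢ.
Stratum 1 (≤ High school): n₁ = 302, n₀ = 102, n = 404; a·n₀/n = 14·102/404 = 3.5347; c·n₁/n = 22·302/404 = 16.4455
Stratum 2 (Some college): n₁ = 369, n₀ = 136, n = 505; a·n₀/n = 26·136/505 = 7.0020; c·n₁/n = 11·369/505 = 8.0376
Stratum 3 (≥ Bachelor's): n₁ = 172, n₀ = 282, n = 454; a·n₀/n = 59·282/454 = 36.6476; c·n₁/n = 147·172/454 = 55.6916
RR_MH = (3.5347 + 7.0020 + 36.6476) / (16.4455 + 8.0376 + 55.6916) = 47.1842 / 80.1748 = 0.58852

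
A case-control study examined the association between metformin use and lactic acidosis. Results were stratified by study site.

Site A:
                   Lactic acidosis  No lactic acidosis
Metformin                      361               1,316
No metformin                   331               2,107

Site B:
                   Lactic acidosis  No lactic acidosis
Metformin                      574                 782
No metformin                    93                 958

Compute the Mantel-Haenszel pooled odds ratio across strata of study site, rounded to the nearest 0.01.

3.04

OR_MH = Σ(aᵢdᵢ/nᵢ) / Σ(bᵢcᵢ/nᵢ), where nᵢ is the stratum total.
Stratum 1 (Site A): n = 4115; a·d/n = 361·2107/4115 = 184.8425; b·c/n = 1316·331/4115 = 105.8557
Stratum 2 (Site B): n = 2407; a·d/n = 574·958/2407 = 228.4553; b·c/n = 782·93/2407 = 30.2144
OR_MH = (184.8425 + 228.4553) / (105.8557 + 30.2144) = 413.2979 / 136.0700 = 3.03739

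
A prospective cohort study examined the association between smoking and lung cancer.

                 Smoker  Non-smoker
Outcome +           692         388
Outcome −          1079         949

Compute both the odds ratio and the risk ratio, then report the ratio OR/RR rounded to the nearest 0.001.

Reading the table with exposure as columns: a = 692 (Smoker, case), b = 1079 (Smoker, non-case), c = 388 (Non-smoker, case), d = 949.
OR = (692·949)/(1079·388) = 656708/418652 = 1.56863
Risk in exposed = 692/1771 = 0.39074; risk in unexposed = 388/1337 = 0.29020; RR = 1.34644
OR/RR = 1.56863 / 1.34644 = 1.16502
The outcome is not rare, so the OR lies further from 1 than the RR.

1.165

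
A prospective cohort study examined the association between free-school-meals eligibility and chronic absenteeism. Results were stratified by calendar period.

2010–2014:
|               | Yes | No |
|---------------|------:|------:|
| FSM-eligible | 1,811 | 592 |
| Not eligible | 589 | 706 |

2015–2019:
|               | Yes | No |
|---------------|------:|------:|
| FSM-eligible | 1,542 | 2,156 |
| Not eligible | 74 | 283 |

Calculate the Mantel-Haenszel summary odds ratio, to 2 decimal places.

OR_MH = Σ(aᵢdᵢ/nᵢ) / Σ(bᵢcᵢ/nᵢ), where nᵢ is the stratum total.
Stratum 1 (2010–2014): n = 3698; a·d/n = 1811·706/3698 = 345.7453; b·c/n = 592·589/3698 = 94.2910
Stratum 2 (2015–2019): n = 4055; a·d/n = 1542·283/4055 = 107.6168; b·c/n = 2156·74/4055 = 39.3450
OR_MH = (345.7453 + 107.6168) / (94.2910 + 39.3450) = 453.3620 / 133.6360 = 3.39251

3.39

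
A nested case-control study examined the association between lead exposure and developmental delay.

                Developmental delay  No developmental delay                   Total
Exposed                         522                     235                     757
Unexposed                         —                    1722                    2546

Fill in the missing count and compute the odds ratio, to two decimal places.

4.64

The missing cell is in the unexposed row: 2546 − 1722 = 824.
So a = 522, b = 235, c = 824, d = 1722.
OR = (a·d)/(b·c) = (522 × 1722) / (235 × 824) = 898884 / 193640 = 4.64204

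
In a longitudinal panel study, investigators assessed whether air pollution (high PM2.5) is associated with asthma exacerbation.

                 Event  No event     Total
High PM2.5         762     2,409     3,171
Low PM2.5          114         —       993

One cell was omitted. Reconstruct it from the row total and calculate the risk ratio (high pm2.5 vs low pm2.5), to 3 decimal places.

The missing cell is in the unexposed row: 993 − 114 = 879.
So a = 762, b = 2409, c = 114, d = 879.
RR = [a/(a+b)] / [c/(c+d)] = (762/3171) / (114/993) = 0.24030/0.11480 = 2.09316

2.093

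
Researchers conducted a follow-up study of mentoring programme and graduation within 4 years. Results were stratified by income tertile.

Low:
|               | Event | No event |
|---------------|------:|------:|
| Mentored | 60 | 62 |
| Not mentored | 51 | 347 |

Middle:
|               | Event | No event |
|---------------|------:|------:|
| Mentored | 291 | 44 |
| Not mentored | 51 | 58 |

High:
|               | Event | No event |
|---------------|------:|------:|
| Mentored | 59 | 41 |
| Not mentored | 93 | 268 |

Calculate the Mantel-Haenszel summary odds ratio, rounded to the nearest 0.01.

OR_MH = Σ(aᵢdᵢ/nᵢ) / Σ(bᵢcᵢ/nᵢ), where nᵢ is the stratum total.
Stratum 1 (Low): n = 520; a·d/n = 60·347/520 = 40.0385; b·c/n = 62·51/520 = 6.0808
Stratum 2 (Middle): n = 444; a·d/n = 291·58/444 = 38.0135; b·c/n = 44·51/444 = 5.0541
Stratum 3 (High): n = 461; a·d/n = 59·268/461 = 34.2993; b·c/n = 41·93/461 = 8.2711
OR_MH = (40.0385 + 38.0135 + 34.2993) / (6.0808 + 5.0541 + 8.2711) = 112.3513 / 19.4060 = 5.78952

5.79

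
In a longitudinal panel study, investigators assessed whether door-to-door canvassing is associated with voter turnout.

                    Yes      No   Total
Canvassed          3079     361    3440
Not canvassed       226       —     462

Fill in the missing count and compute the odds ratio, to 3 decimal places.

8.906

The missing cell is in the unexposed row: 462 − 226 = 236.
So a = 3079, b = 361, c = 226, d = 236.
OR = (a·d)/(b·c) = (3079 × 236) / (361 × 226) = 726644 / 81586 = 8.90648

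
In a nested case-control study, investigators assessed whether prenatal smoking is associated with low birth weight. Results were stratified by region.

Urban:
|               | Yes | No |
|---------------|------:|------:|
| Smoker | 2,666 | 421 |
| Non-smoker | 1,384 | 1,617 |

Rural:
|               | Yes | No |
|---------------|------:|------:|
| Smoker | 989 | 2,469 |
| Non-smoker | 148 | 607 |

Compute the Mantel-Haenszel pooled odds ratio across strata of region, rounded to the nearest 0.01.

OR_MH = Σ(aᵢdᵢ/nᵢ) / Σ(bᵢcᵢ/nᵢ), where nᵢ is the stratum total.
Stratum 1 (Urban): n = 6088; a·d/n = 2666·1617/6088 = 708.1015; b·c/n = 421·1384/6088 = 95.7070
Stratum 2 (Rural): n = 4213; a·d/n = 989·607/4213 = 142.4930; b·c/n = 2469·148/4213 = 86.7344
OR_MH = (708.1015 + 142.4930) / (95.7070 + 86.7344) = 850.5945 / 182.4414 = 4.66229

4.66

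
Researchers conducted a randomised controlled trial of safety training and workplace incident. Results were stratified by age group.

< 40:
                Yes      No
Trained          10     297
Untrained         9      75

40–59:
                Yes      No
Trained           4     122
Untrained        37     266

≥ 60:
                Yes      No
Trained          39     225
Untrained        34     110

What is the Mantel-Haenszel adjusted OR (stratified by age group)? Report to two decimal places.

0.41

OR_MH = Σ(aᵢdᵢ/nᵢ) / Σ(bᵢcᵢ/nᵢ), where nᵢ is the stratum total.
Stratum 1 (< 40): n = 391; a·d/n = 10·75/391 = 1.9182; b·c/n = 297·9/391 = 6.8363
Stratum 2 (40–59): n = 429; a·d/n = 4·266/429 = 2.4802; b·c/n = 122·37/429 = 10.5221
Stratum 3 (≥ 60): n = 408; a·d/n = 39·110/408 = 10.5147; b·c/n = 225·34/408 = 18.7500
OR_MH = (1.9182 + 2.4802 + 10.5147) / (6.8363 + 10.5221 + 18.7500) = 14.9131 / 36.1085 = 0.41301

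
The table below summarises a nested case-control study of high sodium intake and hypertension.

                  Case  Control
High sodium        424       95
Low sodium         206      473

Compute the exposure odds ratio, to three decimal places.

Cells: a = 424, b = 95, c = 206, d = 473.
OR = (a·d)/(b·c) = (424 × 473) / (95 × 206) = 200552 / 19570 = 10.24793
The odds of hypertension are about 10.25 times as high in the high sodium group.

10.248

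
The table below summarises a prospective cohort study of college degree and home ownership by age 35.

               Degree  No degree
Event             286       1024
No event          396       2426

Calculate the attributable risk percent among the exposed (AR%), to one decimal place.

29.2

Reading the table with exposure as columns: a = 286 (Degree, case), b = 396 (Degree, non-case), c = 1024 (No degree, case), d = 2426.
Risk in exposed = 286/682 = 0.41935; risk in unexposed = 1024/3450 = 0.29681.
RR = 0.41935/0.29681 = 1.41287
AR% = (RR − 1)/RR × 100 = (1.41287 − 1)/1.41287 × 100 = 29.2219%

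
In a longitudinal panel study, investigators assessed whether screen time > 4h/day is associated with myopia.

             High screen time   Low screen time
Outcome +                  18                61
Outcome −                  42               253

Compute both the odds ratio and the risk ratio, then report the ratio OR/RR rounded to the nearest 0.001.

Reading the table with exposure as columns: a = 18 (High screen time, case), b = 42 (High screen time, non-case), c = 61 (Low screen time, case), d = 253.
OR = (18·253)/(42·61) = 4554/2562 = 1.77752
Risk in exposed = 18/60 = 0.30000; risk in unexposed = 61/314 = 0.19427; RR = 1.54426
OR/RR = 1.77752 / 1.54426 = 1.15105
The outcome is not rare, so the OR lies further from 1 than the RR.

1.151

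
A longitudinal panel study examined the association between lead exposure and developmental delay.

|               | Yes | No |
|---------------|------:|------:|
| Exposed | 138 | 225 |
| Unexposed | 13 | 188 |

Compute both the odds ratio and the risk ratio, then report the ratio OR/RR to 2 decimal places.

1.51

Cells: a = 138, b = 225, c = 13, d = 188.
OR = (138·188)/(225·13) = 25944/2925 = 8.86974
Risk in exposed = 138/363 = 0.38017; risk in unexposed = 13/201 = 0.06468; RR = 5.87794
OR/RR = 8.86974 / 5.87794 = 1.50899
The outcome is not rare, so the OR lies further from 1 than the RR.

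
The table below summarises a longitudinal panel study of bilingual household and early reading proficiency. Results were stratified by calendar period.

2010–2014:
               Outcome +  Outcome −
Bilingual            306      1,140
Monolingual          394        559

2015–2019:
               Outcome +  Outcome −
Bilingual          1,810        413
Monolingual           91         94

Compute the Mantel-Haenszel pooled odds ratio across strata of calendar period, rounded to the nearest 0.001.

OR_MH = Σ(aᵢdᵢ/nᵢ) / Σ(bᵢcᵢ/nᵢ), where nᵢ is the stratum total.
Stratum 1 (2010–2014): n = 2399; a·d/n = 306·559/2399 = 71.3022; b·c/n = 1140·394/2399 = 187.2280
Stratum 2 (2015–2019): n = 2408; a·d/n = 1810·94/2408 = 70.6561; b·c/n = 413·91/2408 = 15.6076
OR_MH = (71.3022 + 70.6561) / (187.2280 + 15.6076) = 141.9584 / 202.8356 = 0.69987

0.700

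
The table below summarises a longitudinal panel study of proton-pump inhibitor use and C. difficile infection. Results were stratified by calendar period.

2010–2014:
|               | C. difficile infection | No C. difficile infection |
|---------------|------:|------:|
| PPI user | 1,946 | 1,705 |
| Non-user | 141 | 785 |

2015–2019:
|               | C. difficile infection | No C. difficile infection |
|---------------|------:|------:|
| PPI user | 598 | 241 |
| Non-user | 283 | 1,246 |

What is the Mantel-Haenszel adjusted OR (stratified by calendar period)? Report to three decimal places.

7.973

OR_MH = Σ(aᵢdᵢ/nᵢ) / Σ(bᵢcᵢ/nᵢ), where nᵢ is the stratum total.
Stratum 1 (2010–2014): n = 4577; a·d/n = 1946·785/4577 = 333.7579; b·c/n = 1705·141/4577 = 52.5246
Stratum 2 (2015–2019): n = 2368; a·d/n = 598·1246/2368 = 314.6571; b·c/n = 241·283/2368 = 28.8019
OR_MH = (333.7579 + 314.6571) / (52.5246 + 28.8019) = 648.4150 / 81.3265 = 7.97298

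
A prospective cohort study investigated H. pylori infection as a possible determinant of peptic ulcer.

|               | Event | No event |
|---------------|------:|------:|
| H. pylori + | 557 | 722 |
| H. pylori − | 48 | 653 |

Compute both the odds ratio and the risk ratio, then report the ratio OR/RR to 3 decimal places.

1.650

Cells: a = 557, b = 722, c = 48, d = 653.
OR = (557·653)/(722·48) = 363721/34656 = 10.49518
Risk in exposed = 557/1279 = 0.43550; risk in unexposed = 48/701 = 0.06847; RR = 6.36006
OR/RR = 10.49518 / 6.36006 = 1.65017
The outcome is not rare, so the OR lies further from 1 than the RR.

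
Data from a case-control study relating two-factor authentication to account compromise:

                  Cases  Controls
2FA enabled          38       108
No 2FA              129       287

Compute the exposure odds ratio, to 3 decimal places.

0.783

Cells: a = 38, b = 108, c = 129, d = 287.
OR = (a·d)/(b·c) = (38 × 287) / (108 × 129) = 10906 / 13932 = 0.78280
Exposure is associated with lower odds of account compromise (OR = 0.78 < 1).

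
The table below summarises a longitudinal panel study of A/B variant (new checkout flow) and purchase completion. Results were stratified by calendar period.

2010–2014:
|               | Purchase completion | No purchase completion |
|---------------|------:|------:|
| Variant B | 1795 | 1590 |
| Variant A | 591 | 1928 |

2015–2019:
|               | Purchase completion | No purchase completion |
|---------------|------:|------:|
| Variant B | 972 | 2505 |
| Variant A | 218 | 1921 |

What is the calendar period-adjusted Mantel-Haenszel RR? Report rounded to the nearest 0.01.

2.40

RR_MH = Σ(aᵢ·n₀ᵢ/nᵢ) / Σ(cᵢ·n₁ᵢ/nᵢ), with n₁ᵢ = aᵢ+bᵢ (exposed), n₀ᵢ = cᵢ+dᵢ (unexposed), nᵢ = n₁ᵢ+n₀ᵢ.
Stratum 1 (2010–2014): n₁ = 3385, n₀ = 2519, n = 5904; a·n₀/n = 1795·2519/5904 = 765.8545; c·n₁/n = 591·3385/5904 = 338.8440
Stratum 2 (2015–2019): n₁ = 3477, n₀ = 2139, n = 5616; a·n₀/n = 972·2139/5616 = 370.2115; c·n₁/n = 218·3477/5616 = 134.9690
RR_MH = (765.8545 + 370.2115) / (338.8440 + 134.9690) = 1136.0660 / 473.8130 = 2.39771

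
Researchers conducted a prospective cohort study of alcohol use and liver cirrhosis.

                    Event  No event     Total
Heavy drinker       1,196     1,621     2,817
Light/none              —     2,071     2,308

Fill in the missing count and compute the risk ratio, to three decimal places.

4.135

The missing cell is in the unexposed row: 2308 − 2071 = 237.
So a = 1196, b = 1621, c = 237, d = 2071.
RR = [a/(a+b)] / [c/(c+d)] = (1196/2817) / (237/2308) = 0.42457/0.10269 = 4.13458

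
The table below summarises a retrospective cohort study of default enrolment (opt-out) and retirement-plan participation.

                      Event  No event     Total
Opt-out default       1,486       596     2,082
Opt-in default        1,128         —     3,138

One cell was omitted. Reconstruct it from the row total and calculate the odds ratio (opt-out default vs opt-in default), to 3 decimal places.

The missing cell is in the unexposed row: 3138 − 1128 = 2010.
So a = 1486, b = 596, c = 1128, d = 2010.
OR = (a·d)/(b·c) = (1486 × 2010) / (596 × 1128) = 2986860 / 672288 = 4.44283

4.443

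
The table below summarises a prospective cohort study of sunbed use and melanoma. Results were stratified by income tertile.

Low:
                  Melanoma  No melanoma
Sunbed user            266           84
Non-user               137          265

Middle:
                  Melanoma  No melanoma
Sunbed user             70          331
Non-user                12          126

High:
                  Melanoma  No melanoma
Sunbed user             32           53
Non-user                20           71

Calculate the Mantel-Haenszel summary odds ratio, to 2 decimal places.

OR_MH = Σ(aᵢdᵢ/nᵢ) / Σ(bᵢcᵢ/nᵢ), where nᵢ is the stratum total.
Stratum 1 (Low): n = 752; a·d/n = 266·265/752 = 93.7367; b·c/n = 84·137/752 = 15.3032
Stratum 2 (Middle): n = 539; a·d/n = 70·126/539 = 16.3636; b·c/n = 331·12/539 = 7.3692
Stratum 3 (High): n = 176; a·d/n = 32·71/176 = 12.9091; b·c/n = 53·20/176 = 6.0227
OR_MH = (93.7367 + 16.3636 + 12.9091) / (15.3032 + 7.3692 + 6.0227) = 123.0094 / 28.6951 = 4.28677

4.29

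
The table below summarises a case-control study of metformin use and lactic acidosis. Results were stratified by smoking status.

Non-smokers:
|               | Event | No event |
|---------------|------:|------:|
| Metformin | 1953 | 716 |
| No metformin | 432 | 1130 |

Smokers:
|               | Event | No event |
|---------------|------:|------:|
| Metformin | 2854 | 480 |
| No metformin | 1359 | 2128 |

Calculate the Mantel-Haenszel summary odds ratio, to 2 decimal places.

8.37

OR_MH = Σ(aᵢdᵢ/nᵢ) / Σ(bᵢcᵢ/nᵢ), where nᵢ is the stratum total.
Stratum 1 (Non-smokers): n = 4231; a·d/n = 1953·1130/4231 = 521.6001; b·c/n = 716·432/4231 = 73.1061
Stratum 2 (Smokers): n = 6821; a·d/n = 2854·2128/6821 = 890.3844; b·c/n = 480·1359/6821 = 95.6341
OR_MH = (521.6001 + 890.3844) / (73.1061 + 95.6341) = 1411.9845 / 168.7402 = 8.36780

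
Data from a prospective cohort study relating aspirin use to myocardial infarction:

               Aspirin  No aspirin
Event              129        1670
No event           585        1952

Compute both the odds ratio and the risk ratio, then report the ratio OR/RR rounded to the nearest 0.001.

Reading the table with exposure as columns: a = 129 (Aspirin, case), b = 585 (Aspirin, non-case), c = 1670 (No aspirin, case), d = 1952.
OR = (129·1952)/(585·1670) = 251808/976950 = 0.25775
Risk in exposed = 129/714 = 0.18067; risk in unexposed = 1670/3622 = 0.46107; RR = 0.39185
OR/RR = 0.25775 / 0.39185 = 0.65777
The outcome is not rare, so the OR lies further from 1 than the RR.

0.658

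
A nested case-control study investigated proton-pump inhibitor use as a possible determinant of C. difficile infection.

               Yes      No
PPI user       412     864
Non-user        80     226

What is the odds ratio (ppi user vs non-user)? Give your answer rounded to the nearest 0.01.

Cells: a = 412, b = 864, c = 80, d = 226.
OR = (a·d)/(b·c) = (412 × 226) / (864 × 80) = 93112 / 69120 = 1.34711
The odds of C. difficile infection are about 1.35 times as high in the ppi user group.

1.35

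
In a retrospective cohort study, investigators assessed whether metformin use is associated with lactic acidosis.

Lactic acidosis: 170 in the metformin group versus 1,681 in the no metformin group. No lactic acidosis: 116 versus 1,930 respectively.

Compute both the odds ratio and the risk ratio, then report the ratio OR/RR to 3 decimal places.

From the description: a = 170, b = 116, c = 1681, d = 1930.
OR = (170·1930)/(116·1681) = 328100/194996 = 1.68260
Risk in exposed = 170/286 = 0.59441; risk in unexposed = 1681/3611 = 0.46552; RR = 1.27686
OR/RR = 1.68260 / 1.27686 = 1.31776
The outcome is not rare, so the OR lies further from 1 than the RR.

1.318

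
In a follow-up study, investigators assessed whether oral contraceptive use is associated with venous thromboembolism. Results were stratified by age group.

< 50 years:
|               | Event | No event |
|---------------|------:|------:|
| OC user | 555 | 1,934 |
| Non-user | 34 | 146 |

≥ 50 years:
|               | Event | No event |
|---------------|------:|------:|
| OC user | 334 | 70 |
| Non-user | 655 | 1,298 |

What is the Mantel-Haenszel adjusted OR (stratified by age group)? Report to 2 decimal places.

4.86

OR_MH = Σ(aᵢdᵢ/nᵢ) / Σ(bᵢcᵢ/nᵢ), where nᵢ is the stratum total.
Stratum 1 (< 50 years): n = 2669; a·d/n = 555·146/2669 = 30.3597; b·c/n = 1934·34/2669 = 24.6369
Stratum 2 (≥ 50 years): n = 2357; a·d/n = 334·1298/2357 = 183.9338; b·c/n = 70·655/2357 = 19.4527
OR_MH = (30.3597 + 183.9338) / (24.6369 + 19.4527) = 214.2935 / 44.0896 = 4.86041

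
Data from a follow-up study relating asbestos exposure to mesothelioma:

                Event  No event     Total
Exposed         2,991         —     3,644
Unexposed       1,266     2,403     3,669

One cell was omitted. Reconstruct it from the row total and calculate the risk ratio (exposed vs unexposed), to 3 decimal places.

The missing cell is in the exposed row: 3644 − 2991 = 653.
So a = 2991, b = 653, c = 1266, d = 2403.
RR = [a/(a+b)] / [c/(c+d)] = (2991/3644) / (1266/3669) = 0.82080/0.34505 = 2.37877

2.379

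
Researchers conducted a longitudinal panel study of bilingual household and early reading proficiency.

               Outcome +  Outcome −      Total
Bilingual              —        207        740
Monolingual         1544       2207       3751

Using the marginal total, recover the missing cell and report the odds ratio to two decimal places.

3.68

The missing cell is in the exposed row: 740 − 207 = 533.
So a = 533, b = 207, c = 1544, d = 2207.
OR = (a·d)/(b·c) = (533 × 2207) / (207 × 1544) = 1176331 / 319608 = 3.68054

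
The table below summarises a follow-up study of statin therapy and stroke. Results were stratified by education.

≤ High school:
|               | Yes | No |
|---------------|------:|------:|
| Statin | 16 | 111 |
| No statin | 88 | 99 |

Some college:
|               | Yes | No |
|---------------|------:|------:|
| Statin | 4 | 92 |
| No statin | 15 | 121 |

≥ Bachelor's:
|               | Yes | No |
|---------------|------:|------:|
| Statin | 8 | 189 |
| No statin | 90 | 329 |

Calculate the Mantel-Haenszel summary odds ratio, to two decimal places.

OR_MH = Σ(aᵢdᵢ/nᵢ) / Σ(bᵢcᵢ/nᵢ), where nᵢ is the stratum total.
Stratum 1 (≤ High school): n = 314; a·d/n = 16·99/314 = 5.0446; b·c/n = 111·88/314 = 31.1083
Stratum 2 (Some college): n = 232; a·d/n = 4·121/232 = 2.0862; b·c/n = 92·15/232 = 5.9483
Stratum 3 (≥ Bachelor's): n = 616; a·d/n = 8·329/616 = 4.2727; b·c/n = 189·90/616 = 27.6136
OR_MH = (5.0446 + 2.0862 + 4.2727) / (31.1083 + 5.9483 + 27.6136) = 11.4035 / 64.6702 = 0.17633

0.18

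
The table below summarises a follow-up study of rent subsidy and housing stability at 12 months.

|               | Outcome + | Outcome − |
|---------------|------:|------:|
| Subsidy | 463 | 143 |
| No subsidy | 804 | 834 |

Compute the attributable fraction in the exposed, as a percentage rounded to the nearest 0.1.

35.8

Cells: a = 463, b = 143, c = 804, d = 834.
Risk in exposed = 463/606 = 0.76403; risk in unexposed = 804/1638 = 0.49084.
RR = 0.76403/0.49084 = 1.55656
AR% = (RR − 1)/RR × 100 = (1.55656 − 1)/1.55656 × 100 = 35.7558%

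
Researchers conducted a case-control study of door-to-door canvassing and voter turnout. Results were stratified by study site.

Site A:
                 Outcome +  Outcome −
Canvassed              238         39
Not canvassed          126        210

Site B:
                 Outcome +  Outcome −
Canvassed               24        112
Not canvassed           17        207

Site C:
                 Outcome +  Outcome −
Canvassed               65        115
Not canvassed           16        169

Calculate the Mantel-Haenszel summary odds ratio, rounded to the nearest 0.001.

6.837

OR_MH = Σ(aᵢdᵢ/nᵢ) / Σ(bᵢcᵢ/nᵢ), where nᵢ is the stratum total.
Stratum 1 (Site A): n = 613; a·d/n = 238·210/613 = 81.5334; b·c/n = 39·126/613 = 8.0163
Stratum 2 (Site B): n = 360; a·d/n = 24·207/360 = 13.8000; b·c/n = 112·17/360 = 5.2889
Stratum 3 (Site C): n = 365; a·d/n = 65·169/365 = 30.0959; b·c/n = 115·16/365 = 5.0411
OR_MH = (81.5334 + 13.8000 + 30.0959) / (8.0163 + 5.2889 + 5.0411) = 125.4293 / 18.3463 = 6.83677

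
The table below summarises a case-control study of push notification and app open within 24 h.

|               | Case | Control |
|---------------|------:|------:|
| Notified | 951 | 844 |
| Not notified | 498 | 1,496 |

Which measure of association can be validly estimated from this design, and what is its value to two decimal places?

Cells: a = 951, b = 844, c = 498, d = 1496.
This is a case-control study: participants were sampled on outcome status, so risks in the source population cannot be estimated directly — relative risk is not valid here. The odds ratio is the appropriate measure.
OR = (a·d)/(b·c) = (951 × 1496) / (844 × 498) = 1422696 / 420312 = 3.38486

3.38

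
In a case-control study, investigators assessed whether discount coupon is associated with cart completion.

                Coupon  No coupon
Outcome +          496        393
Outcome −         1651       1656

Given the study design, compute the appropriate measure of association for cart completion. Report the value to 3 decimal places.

Reading the table with exposure as columns: a = 496 (Coupon, case), b = 1651 (Coupon, non-case), c = 393 (No coupon, case), d = 1656.
This is a case-control study: participants were sampled on outcome status, so risks in the source population cannot be estimated directly — relative risk is not valid here. The odds ratio is the appropriate measure.
OR = (a·d)/(b·c) = (496 × 1656) / (1651 × 393) = 821376 / 648843 = 1.26591

1.266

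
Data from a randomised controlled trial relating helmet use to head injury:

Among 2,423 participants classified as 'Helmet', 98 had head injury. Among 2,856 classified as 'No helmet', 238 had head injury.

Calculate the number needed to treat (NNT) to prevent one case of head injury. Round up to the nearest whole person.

24

Risk in treated group = 98/2423 = 0.04045; risk in control = 238/2856 = 0.08333.
Absolute risk reduction = 0.08333 − 0.04045 = 0.04289
NNT = 1 / ARR = 1 / 0.04289 = 23.317 → round up → 24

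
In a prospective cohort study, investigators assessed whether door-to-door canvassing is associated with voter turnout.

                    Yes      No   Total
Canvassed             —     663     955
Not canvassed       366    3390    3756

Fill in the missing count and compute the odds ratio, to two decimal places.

The missing cell is in the exposed row: 955 − 663 = 292.
So a = 292, b = 663, c = 366, d = 3390.
OR = (a·d)/(b·c) = (292 × 3390) / (663 × 366) = 989880 / 242658 = 4.07932

4.08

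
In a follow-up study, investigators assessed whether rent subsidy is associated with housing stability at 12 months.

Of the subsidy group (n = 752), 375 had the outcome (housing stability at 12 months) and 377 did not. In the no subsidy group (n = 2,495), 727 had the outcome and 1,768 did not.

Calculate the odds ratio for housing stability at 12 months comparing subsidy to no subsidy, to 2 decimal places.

From the description: a = 375, b = 377, c = 727, d = 1768.
OR = (a·d)/(b·c) = (375 × 1768) / (377 × 727) = 663000 / 274079 = 2.41901
The odds of housing stability at 12 months are about 2.42 times as high in the subsidy group.

2.42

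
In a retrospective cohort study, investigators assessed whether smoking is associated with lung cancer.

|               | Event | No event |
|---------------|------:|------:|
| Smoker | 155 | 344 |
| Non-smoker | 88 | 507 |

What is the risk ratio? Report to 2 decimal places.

2.10

Cells: a = 155, b = 344, c = 88, d = 507.
Risk in exposed = 155/499 = 0.31062; risk in unexposed = 88/595 = 0.14790.
RR = 0.31062 / 0.14790 = 2.10022
The risk among the exposed is 2.10 times that among the unexposed.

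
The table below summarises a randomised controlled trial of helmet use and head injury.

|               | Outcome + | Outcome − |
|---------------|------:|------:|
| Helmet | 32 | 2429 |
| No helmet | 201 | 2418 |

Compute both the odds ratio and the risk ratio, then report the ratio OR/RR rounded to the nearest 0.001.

0.935

Cells: a = 32, b = 2429, c = 201, d = 2418.
OR = (32·2418)/(2429·201) = 77376/488229 = 0.15848
Risk in exposed = 32/2461 = 0.01300; risk in unexposed = 201/2619 = 0.07675; RR = 0.16943
OR/RR = 0.15848 / 0.16943 = 0.93542
The outcome is rare in both groups, so OR ≈ RR (ratio near 1).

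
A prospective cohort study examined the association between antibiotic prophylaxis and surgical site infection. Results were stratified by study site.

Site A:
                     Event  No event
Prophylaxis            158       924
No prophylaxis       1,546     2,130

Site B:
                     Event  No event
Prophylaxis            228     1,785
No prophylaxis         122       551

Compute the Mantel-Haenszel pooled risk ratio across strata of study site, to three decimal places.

RR_MH = Σ(aᵢ·n₀ᵢ/nᵢ) / Σ(cᵢ·n₁ᵢ/nᵢ), with n₁ᵢ = aᵢ+bᵢ (exposed), n₀ᵢ = cᵢ+dᵢ (unexposed), nᵢ = n₁ᵢ+n₀ᵢ.
Stratum 1 (Site A): n₁ = 1082, n₀ = 3676, n = 4758; a·n₀/n = 158·3676/4758 = 122.0698; c·n₁/n = 1546·1082/4758 = 351.5704
Stratum 2 (Site B): n₁ = 2013, n₀ = 673, n = 2686; a·n₀/n = 228·673/2686 = 57.1273; c·n₁/n = 122·2013/2686 = 91.4319
RR_MH = (122.0698 + 57.1273) / (351.5704 + 91.4319) = 179.1971 / 443.0023 = 0.40451

0.405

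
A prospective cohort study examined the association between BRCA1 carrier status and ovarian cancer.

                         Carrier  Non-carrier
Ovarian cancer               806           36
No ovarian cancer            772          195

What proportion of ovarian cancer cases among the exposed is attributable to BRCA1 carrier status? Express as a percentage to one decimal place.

69.5

Reading the table with exposure as columns: a = 806 (Carrier, case), b = 772 (Carrier, non-case), c = 36 (Non-carrier, case), d = 195.
Risk in exposed = 806/1578 = 0.51077; risk in unexposed = 36/231 = 0.15584.
RR = 0.51077/0.15584 = 3.27746
AR% = (RR − 1)/RR × 100 = (3.27746 − 1)/3.27746 × 100 = 69.4886%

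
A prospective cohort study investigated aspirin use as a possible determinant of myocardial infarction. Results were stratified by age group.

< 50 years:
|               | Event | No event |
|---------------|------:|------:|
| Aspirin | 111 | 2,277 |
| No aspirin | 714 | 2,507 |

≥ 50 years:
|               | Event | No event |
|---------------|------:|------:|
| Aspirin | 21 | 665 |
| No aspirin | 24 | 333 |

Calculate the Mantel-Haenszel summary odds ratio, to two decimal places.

0.18

OR_MH = Σ(aᵢdᵢ/nᵢ) / Σ(bᵢcᵢ/nᵢ), where nᵢ is the stratum total.
Stratum 1 (< 50 years): n = 5609; a·d/n = 111·2507/5609 = 49.6126; b·c/n = 2277·714/5609 = 289.8517
Stratum 2 (≥ 50 years): n = 1043; a·d/n = 21·333/1043 = 6.7047; b·c/n = 665·24/1043 = 15.3020
OR_MH = (49.6126 + 6.7047) / (289.8517 + 15.3020) = 56.3173 / 305.1537 = 0.18455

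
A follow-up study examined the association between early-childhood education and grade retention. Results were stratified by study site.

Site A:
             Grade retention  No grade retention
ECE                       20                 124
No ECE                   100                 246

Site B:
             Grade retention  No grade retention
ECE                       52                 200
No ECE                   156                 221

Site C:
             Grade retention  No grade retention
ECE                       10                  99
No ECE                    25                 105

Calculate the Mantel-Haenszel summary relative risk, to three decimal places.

0.491

RR_MH = Σ(aᵢ·n₀ᵢ/nᵢ) / Σ(cᵢ·n₁ᵢ/nᵢ), with n₁ᵢ = aᵢ+bᵢ (exposed), n₀ᵢ = cᵢ+dᵢ (unexposed), nᵢ = n₁ᵢ+n₀ᵢ.
Stratum 1 (Site A): n₁ = 144, n₀ = 346, n = 490; a·n₀/n = 20·346/490 = 14.1224; c·n₁/n = 100·144/490 = 29.3878
Stratum 2 (Site B): n₁ = 252, n₀ = 377, n = 629; a·n₀/n = 52·377/629 = 31.1669; c·n₁/n = 156·252/629 = 62.4992
Stratum 3 (Site C): n₁ = 109, n₀ = 130, n = 239; a·n₀/n = 10·130/239 = 5.4393; c·n₁/n = 25·109/239 = 11.4017
RR_MH = (14.1224 + 31.1669 + 5.4393) / (29.3878 + 62.4992 + 11.4017) = 50.7287 / 103.2886 = 0.49114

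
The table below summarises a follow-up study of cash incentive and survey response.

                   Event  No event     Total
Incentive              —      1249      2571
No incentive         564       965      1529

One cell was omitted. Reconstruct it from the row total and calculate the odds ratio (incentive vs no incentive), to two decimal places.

The missing cell is in the exposed row: 2571 − 1249 = 1322.
So a = 1322, b = 1249, c = 564, d = 965.
OR = (a·d)/(b·c) = (1322 × 965) / (1249 × 564) = 1275730 / 704436 = 1.81099

1.81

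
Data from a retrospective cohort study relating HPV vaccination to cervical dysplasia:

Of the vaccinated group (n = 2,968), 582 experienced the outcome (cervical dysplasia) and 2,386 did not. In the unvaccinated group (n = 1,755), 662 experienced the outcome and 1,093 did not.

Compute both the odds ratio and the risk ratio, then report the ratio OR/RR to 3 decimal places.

0.775

From the description: a = 582, b = 2386, c = 662, d = 1093.
OR = (582·1093)/(2386·662) = 636126/1579532 = 0.40273
Risk in exposed = 582/2968 = 0.19609; risk in unexposed = 662/1755 = 0.37721; RR = 0.51985
OR/RR = 0.40273 / 0.51985 = 0.77471
The outcome is not rare, so the OR lies further from 1 than the RR.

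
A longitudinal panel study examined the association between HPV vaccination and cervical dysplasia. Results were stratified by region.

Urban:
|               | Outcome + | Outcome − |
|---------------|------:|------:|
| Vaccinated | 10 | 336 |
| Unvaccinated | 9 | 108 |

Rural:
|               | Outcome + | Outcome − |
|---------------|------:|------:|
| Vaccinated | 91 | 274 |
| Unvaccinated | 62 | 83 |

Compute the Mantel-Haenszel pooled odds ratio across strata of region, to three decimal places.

OR_MH = Σ(aᵢdᵢ/nᵢ) / Σ(bᵢcᵢ/nᵢ), where nᵢ is the stratum total.
Stratum 1 (Urban): n = 463; a·d/n = 10·108/463 = 2.3326; b·c/n = 336·9/463 = 6.5313
Stratum 2 (Rural): n = 510; a·d/n = 91·83/510 = 14.8098; b·c/n = 274·62/510 = 33.3098
OR_MH = (2.3326 + 14.8098) / (6.5313 + 33.3098) = 17.1424 / 39.8411 = 0.43027

0.430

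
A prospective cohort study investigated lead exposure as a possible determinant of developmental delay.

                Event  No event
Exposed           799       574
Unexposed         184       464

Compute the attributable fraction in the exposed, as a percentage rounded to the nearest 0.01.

Cells: a = 799, b = 574, c = 184, d = 464.
Risk in exposed = 799/1373 = 0.58194; risk in unexposed = 184/648 = 0.28395.
RR = 0.58194/0.28395 = 2.04943
AR% = (RR − 1)/RR × 100 = (2.04943 − 1)/2.04943 × 100 = 51.2060%

51.21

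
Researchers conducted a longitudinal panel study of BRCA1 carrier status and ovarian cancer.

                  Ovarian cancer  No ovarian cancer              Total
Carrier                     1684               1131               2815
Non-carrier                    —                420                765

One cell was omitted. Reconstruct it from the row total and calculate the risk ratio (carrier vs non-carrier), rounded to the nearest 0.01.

1.33

The missing cell is in the unexposed row: 765 − 420 = 345.
So a = 1684, b = 1131, c = 345, d = 420.
RR = [a/(a+b)] / [c/(c+d)] = (1684/2815) / (345/765) = 0.59822/0.45098 = 1.32650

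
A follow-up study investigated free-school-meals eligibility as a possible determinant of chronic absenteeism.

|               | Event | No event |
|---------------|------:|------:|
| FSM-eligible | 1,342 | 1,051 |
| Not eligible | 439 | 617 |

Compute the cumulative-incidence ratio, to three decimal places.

Cells: a = 1342, b = 1051, c = 439, d = 617.
Risk in exposed = 1342/2393 = 0.56080; risk in unexposed = 439/1056 = 0.41572.
RR = 0.56080 / 0.41572 = 1.34899
The risk among the exposed is 1.35 times that among the unexposed.

1.349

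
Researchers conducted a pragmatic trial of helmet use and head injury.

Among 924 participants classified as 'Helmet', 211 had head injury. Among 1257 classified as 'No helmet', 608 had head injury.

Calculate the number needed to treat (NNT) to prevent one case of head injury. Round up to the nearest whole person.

Risk in treated group = 211/924 = 0.22835; risk in control = 608/1257 = 0.48369.
Absolute risk reduction = 0.48369 − 0.22835 = 0.25534
NNT = 1 / ARR = 1 / 0.25534 = 3.916 → round up → 4

4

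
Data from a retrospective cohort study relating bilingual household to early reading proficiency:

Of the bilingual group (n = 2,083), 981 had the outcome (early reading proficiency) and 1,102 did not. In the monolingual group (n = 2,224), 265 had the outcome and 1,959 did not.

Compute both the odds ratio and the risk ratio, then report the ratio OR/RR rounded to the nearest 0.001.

1.665

From the description: a = 981, b = 1102, c = 265, d = 1959.
OR = (981·1959)/(1102·265) = 1921779/292030 = 6.58076
Risk in exposed = 981/2083 = 0.47096; risk in unexposed = 265/2224 = 0.11915; RR = 3.95247
OR/RR = 6.58076 / 3.95247 = 1.66497
The outcome is not rare, so the OR lies further from 1 than the RR.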